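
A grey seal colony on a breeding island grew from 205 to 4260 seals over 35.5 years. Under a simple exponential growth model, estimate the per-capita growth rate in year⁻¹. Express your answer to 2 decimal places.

0.09 per year

From N(t) = N₀·e^(rt): e^(r·35.5) = 4260/205 = 20.78.
r·35.5 = ln(20.78) = 3.034, so r = 3.034/35.5 = 0.085465.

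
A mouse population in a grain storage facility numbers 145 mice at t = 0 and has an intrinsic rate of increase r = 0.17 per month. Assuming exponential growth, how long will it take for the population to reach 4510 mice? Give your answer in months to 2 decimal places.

20.22 months

Set N₀·e^(rt) = 4510: e^(0.17·t) = 4510/145 = 31.103.
0.17·t = ln(31.103) = 3.4373, so t = 3.4373/0.17 = 20.22.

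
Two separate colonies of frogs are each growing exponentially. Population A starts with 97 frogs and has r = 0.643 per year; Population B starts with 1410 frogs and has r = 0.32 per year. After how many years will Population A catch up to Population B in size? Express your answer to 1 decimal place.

Set 97·e^(0.643t) = 1410·e^(0.32t).
e^((0.643 − 0.32)t) = 1410/97 → e^(0.323·t) = 14.536.
0.323·t = ln(14.536) = 2.6766, so t = 2.6766/0.323 = 8.2868.

8.3 years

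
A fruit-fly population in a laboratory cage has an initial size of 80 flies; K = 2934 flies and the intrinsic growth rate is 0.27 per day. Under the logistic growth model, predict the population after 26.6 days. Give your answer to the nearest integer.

A = (K − N₀)/N₀ = (2934 − 80)/80 = 35.675.
N(t) = K/(1 + A·e^(−rt)) = 2934/(1 + 35.675×e^(−0.27×26.6)).
e^(−7.182) = 0.00076015; denominator = 1 + 35.675×0.00076015 = 1.0271.
N = 2934/1.0271 = 2856.54.

2857 flies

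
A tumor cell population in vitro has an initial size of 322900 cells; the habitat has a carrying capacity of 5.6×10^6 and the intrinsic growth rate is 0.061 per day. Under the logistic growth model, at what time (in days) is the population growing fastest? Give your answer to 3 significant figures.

Logistic growth is fastest at N = K/2 = 2.8×10^6.
A = (K − N₀)/N₀ = 16.343. Set K/(1 + A·e^(−rt)) = K/2 → A·e^(−rt) = 1.
e^(−0.061t) = 1/16.343 = 0.0611889, so t = ln(16.343)/0.061 = 2.7938/0.061 = 45.8.

45.8 days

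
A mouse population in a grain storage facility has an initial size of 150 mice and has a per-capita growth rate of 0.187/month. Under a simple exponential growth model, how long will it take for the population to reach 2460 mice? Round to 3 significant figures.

Set N₀·e^(rt) = 2460: e^(0.187·t) = 2460/150 = 16.4.
0.187·t = ln(16.4) = 2.7973, so t = 2.7973/0.187 = 14.959.

15.0 months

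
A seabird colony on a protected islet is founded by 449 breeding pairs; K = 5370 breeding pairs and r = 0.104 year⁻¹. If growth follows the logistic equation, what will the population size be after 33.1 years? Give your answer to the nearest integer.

A = (K − N₀)/N₀ = (5370 − 449)/449 = 10.96.
N(t) = K/(1 + A·e^(−rt)) = 5370/(1 + 10.96×e^(−0.104×33.1)).
e^(−3.442) = 0.031988; denominator = 1 + 10.96×0.031988 = 1.3506.
N = 5370/1.3506 = 3976.06.

3976 breeding pairs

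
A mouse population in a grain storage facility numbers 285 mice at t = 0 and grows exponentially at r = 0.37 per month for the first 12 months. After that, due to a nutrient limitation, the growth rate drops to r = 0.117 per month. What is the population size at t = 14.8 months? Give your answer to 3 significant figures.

33500 mice

Phase 1: N(12) = 285·e^(0.37×12) = 285·e^4.44 = 24160.9.
Phase 2 runs for 14.8 − 12 = 2.8 months at r = 0.117.
N(14.8) = 24160.9·e^(0.117×2.8) = 24160.9·e^0.3276 = 33526.4.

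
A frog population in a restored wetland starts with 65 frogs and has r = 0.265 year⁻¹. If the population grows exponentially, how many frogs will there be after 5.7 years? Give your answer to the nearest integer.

294 frogs

N(t) = N₀·e^(rt) = 65 × e^(0.265×5.7) = 65 × e^1.511.
e^1.511 ≈ 4.529, so N ≈ 65 × 4.529 = 294.385.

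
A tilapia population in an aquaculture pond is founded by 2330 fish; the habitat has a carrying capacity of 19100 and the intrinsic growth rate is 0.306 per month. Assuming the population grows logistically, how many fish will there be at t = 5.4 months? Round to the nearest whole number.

8029 fish

A = (K − N₀)/N₀ = (19100 − 2330)/2330 = 7.1974.
N(t) = K/(1 + A·e^(−rt)) = 19100/(1 + 7.1974×e^(−0.306×5.4)).
e^(−1.652) = 0.19159; denominator = 1 + 7.1974×0.19159 = 2.379.
N = 19100/2.379 = 8028.75.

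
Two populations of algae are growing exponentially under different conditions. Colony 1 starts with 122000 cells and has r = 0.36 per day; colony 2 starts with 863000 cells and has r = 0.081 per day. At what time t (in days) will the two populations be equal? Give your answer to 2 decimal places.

7.01 days

Set 122000·e^(0.36t) = 863000·e^(0.081t).
e^((0.36 − 0.081)t) = 863000/122000 → e^(0.279·t) = 7.0738.
0.279·t = ln(7.0738) = 1.9564, so t = 1.9564/0.279 = 7.0122.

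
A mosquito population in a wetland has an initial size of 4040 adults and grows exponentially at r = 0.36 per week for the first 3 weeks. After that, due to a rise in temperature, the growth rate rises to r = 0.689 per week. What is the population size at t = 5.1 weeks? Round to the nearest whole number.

Phase 1: N(3) = 4040·e^(0.36×3) = 4040·e^1.08 = 11896.5.
Phase 2 runs for 5.1 − 3 = 2.1 weeks at r = 0.689.
N(5.1) = 11896.5·e^(0.689×2.1) = 11896.5·e^1.447 = 50559.2.

50559 adults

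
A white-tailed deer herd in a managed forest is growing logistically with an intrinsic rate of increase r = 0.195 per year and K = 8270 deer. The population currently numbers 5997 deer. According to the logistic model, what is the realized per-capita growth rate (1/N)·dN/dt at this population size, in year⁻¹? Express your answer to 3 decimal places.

(1/N)·dN/dt = r(1 − N/K) = 0.195 × (1 − 5997/8270).
= 0.195 × 0.27485 = 0.053596.

0.054 per year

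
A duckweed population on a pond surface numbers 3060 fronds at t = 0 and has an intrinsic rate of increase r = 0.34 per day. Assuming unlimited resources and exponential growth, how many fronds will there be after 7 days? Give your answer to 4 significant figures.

N(t) = N₀·e^(rt) = 3060 × e^(0.34×7) = 3060 × e^2.38.
e^2.38 ≈ 10.805, so N ≈ 3060 × 10.805 = 33063.

33060 fronds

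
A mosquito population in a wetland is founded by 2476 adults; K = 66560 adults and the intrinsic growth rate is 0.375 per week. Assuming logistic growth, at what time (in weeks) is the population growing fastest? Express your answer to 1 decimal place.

8.7 weeks

Logistic growth is fastest at N = K/2 = 33280.
A = (K − N₀)/N₀ = 25.882. Set K/(1 + A·e^(−rt)) = K/2 → A·e^(−rt) = 1.
e^(−0.375t) = 1/25.882 = 0.0386368, so t = ln(25.882)/0.375 = 3.2536/0.375 = 8.6761.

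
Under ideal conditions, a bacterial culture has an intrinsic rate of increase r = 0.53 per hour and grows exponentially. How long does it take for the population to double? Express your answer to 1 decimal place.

1.3 hours

Doubling time t_d = ln(2)/r = 0.6931/0.53 = 1.3078.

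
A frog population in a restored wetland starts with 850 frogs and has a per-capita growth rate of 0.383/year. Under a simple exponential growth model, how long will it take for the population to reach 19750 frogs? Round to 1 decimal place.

Set N₀·e^(rt) = 19750: e^(0.383·t) = 19750/850 = 23.235.
0.383·t = ln(23.235) = 3.1457, so t = 3.1457/0.383 = 8.2132.

8.2 years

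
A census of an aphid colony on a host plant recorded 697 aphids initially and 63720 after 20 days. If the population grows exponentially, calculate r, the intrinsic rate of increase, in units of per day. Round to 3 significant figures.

0.226 per day

From N(t) = N₀·e^(rt): e^(r·20) = 63720/697 = 91.42.
r·20 = ln(91.42) = 4.5155, so r = 4.5155/20 = 0.22577.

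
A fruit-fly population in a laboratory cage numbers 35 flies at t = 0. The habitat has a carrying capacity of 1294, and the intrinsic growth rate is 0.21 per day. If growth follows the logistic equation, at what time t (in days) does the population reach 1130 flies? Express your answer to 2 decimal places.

A = (K − N₀)/N₀ = (1294 − 35)/35 = 35.971.
Solve 1294/(1 + 35.971·e^(−0.21t)) = 1130: 1 + 35.971·e^(−0.21t) = 1.1451, so e^(−0.21t) = 0.00403467.
−0.21·t = ln(0.00403467) = -5.5128, so t = 5.5128/0.21 = 26.252.

26.25 days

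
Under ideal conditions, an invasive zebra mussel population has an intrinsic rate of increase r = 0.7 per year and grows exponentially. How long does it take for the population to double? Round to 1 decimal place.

1.0 years

Doubling time t_d = ln(2)/r = 0.6931/0.7 = 0.99021.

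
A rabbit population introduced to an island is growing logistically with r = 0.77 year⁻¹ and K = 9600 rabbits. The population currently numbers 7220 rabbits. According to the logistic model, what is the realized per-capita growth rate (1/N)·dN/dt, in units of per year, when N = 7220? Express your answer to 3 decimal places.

(1/N)·dN/dt = r(1 − N/K) = 0.77 × (1 − 7220/9600).
= 0.77 × 0.24792 = 0.1909.

0.191 per year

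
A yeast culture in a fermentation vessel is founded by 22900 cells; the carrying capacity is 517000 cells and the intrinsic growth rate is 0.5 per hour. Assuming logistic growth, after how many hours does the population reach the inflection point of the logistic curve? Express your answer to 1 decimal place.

Logistic growth is fastest at N = K/2 = 258500.
A = (K − N₀)/N₀ = 21.576. Set K/(1 + A·e^(−rt)) = K/2 → A·e^(−rt) = 1.
e^(−0.5t) = 1/21.576 = 0.0463469, so t = ln(21.576)/0.5 = 3.0716/0.5 = 6.1432.

6.1 hours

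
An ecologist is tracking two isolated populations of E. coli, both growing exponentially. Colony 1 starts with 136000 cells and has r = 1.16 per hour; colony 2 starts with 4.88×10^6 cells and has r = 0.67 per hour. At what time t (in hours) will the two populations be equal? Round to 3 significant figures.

7.31 hours

Set 136000·e^(1.16t) = 4.88×10^6·e^(0.67t).
e^((1.16 − 0.67)t) = 4.88×10^6/136000 → e^(0.49·t) = 35.882.
0.49·t = ln(35.882) = 3.5802, so t = 3.5802/0.49 = 7.3066.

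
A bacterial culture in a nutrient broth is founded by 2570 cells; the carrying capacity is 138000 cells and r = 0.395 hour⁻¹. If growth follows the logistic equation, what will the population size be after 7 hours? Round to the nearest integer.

31955 cells

A = (K − N₀)/N₀ = (138000 − 2570)/2570 = 52.696.
N(t) = K/(1 + A·e^(−rt)) = 138000/(1 + 52.696×e^(−0.395×7)).
e^(−2.765) = 0.062976; denominator = 1 + 52.696×0.062976 = 4.3186.
N = 138000/4.3186 = 31954.7.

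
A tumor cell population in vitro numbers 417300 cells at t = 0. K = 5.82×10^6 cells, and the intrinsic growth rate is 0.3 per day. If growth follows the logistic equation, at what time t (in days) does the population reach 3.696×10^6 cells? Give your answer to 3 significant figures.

A = (K − N₀)/N₀ = (5.82×10^6 − 417300)/417300 = 12.947.
Solve 5.82×10^6/(1 + 12.947·e^(−0.3t)) = 3.696×10^6: 1 + 12.947·e^(−0.3t) = 1.5747, so e^(−0.3t) = 0.0443874.
−0.3·t = ln(0.0443874) = -3.1148, so t = 3.1148/0.3 = 10.383.

10.4 days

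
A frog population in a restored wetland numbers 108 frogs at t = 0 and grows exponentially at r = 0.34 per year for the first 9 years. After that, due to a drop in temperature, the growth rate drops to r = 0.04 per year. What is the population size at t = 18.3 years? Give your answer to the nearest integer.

Phase 1: N(9) = 108·e^(0.34×9) = 108·e^3.06 = 2303.38.
Phase 2 runs for 18.3 − 9 = 9.3 years at r = 0.04.
N(18.3) = 2303.38·e^(0.04×9.3) = 2303.38·e^0.372 = 3341.35.

3341 frogs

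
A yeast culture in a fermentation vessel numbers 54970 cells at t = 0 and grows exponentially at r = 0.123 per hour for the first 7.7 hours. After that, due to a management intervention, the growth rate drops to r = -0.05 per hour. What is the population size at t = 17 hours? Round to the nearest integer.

89022 cells

Phase 1: N(7.7) = 54970·e^(0.123×7.7) = 54970·e^0.9471 = 141725.
Phase 2 runs for 17 − 7.7 = 9.3 hours at r = -0.05.
N(17) = 141725·e^(-0.05×9.3) = 141725·e^-0.465 = 89022.4.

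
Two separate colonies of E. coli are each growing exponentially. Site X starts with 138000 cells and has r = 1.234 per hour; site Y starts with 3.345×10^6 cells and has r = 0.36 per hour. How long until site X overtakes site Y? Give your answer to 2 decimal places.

Set 138000·e^(1.234t) = 3.345×10^6·e^(0.36t).
e^((1.234 − 0.36)t) = 3.345×10^6/138000 → e^(0.874·t) = 24.239.
0.874·t = ln(24.239) = 3.188, so t = 3.188/0.874 = 3.6476.

3.65 hours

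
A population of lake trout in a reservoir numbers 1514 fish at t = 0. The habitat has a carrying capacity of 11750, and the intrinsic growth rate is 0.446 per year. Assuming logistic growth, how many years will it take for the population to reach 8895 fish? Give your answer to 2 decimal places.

6.83 years

A = (K − N₀)/N₀ = (11750 − 1514)/1514 = 6.7609.
Solve 11750/(1 + 6.7609·e^(−0.446t)) = 8895: 1 + 6.7609·e^(−0.446t) = 1.321, so e^(−0.446t) = 0.047474.
−0.446·t = ln(0.047474) = -3.0476, so t = 3.0476/0.446 = 6.8331.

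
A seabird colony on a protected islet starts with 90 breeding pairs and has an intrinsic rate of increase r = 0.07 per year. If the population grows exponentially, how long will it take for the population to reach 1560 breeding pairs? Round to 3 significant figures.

40.8 years

Set N₀·e^(rt) = 1560: e^(0.07·t) = 1560/90 = 17.333.
0.07·t = ln(17.333) = 2.8526, so t = 2.8526/0.07 = 40.752.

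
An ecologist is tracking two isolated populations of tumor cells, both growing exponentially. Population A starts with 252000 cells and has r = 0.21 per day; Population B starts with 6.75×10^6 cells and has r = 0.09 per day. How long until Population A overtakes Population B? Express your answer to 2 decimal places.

27.40 days

Set 252000·e^(0.21t) = 6.75×10^6·e^(0.09t).
e^((0.21 − 0.09)t) = 6.75×10^6/252000 → e^(0.12·t) = 26.786.
0.12·t = ln(26.786) = 3.2879, so t = 3.2879/0.12 = 27.399.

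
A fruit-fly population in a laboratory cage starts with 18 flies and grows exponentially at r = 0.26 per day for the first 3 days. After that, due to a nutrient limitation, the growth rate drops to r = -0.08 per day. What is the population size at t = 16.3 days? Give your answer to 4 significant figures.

Phase 1: N(3) = 18·e^(0.26×3) = 18·e^0.78 = 39.2665.
Phase 2 runs for 16.3 − 3 = 13.3 days at r = -0.08.
N(16.3) = 39.2665·e^(-0.08×13.3) = 39.2665·e^-1.064 = 13.5498.

13.55 flies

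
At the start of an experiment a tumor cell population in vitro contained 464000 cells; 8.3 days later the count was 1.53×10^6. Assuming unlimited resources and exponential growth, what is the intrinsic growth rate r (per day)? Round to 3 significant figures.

From N(t) = N₀·e^(rt): e^(r·8.3) = 1.53×10^6/464000 = 3.2974.
r·8.3 = ln(3.2974) = 1.1931, so r = 1.1931/8.3 = 0.14375.

0.144 per day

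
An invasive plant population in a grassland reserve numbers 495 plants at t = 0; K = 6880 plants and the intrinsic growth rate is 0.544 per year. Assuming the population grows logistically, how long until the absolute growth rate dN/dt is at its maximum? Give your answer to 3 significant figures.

Logistic growth is fastest at N = K/2 = 3440.
A = (K − N₀)/N₀ = 12.899. Set K/(1 + A·e^(−rt)) = K/2 → A·e^(−rt) = 1.
e^(−0.544t) = 1/12.899 = 0.0775255, so t = ln(12.899)/0.544 = 2.5571/0.544 = 4.7006.

4.70 years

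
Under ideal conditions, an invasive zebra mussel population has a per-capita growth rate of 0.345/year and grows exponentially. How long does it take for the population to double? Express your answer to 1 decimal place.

Doubling time t_d = ln(2)/r = 0.6931/0.345 = 2.0091.

2.0 years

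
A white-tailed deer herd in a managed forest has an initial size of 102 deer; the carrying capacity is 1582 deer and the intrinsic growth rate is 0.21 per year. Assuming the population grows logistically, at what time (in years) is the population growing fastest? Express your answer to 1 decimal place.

Logistic growth is fastest at N = K/2 = 791.
A = (K − N₀)/N₀ = 14.51. Set K/(1 + A·e^(−rt)) = K/2 → A·e^(−rt) = 1.
e^(−0.21t) = 1/14.51 = 0.0689189, so t = ln(14.51)/0.21 = 2.6748/0.21 = 12.737.

12.7 years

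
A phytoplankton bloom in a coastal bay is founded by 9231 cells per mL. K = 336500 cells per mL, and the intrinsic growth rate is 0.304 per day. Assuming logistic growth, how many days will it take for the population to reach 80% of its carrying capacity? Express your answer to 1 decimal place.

A = (K − N₀)/N₀ = (336500 − 9231)/9231 = 35.453.
Solve 336500/(1 + 35.453·e^(−0.304t)) = 269200: 1 + 35.453·e^(−0.304t) = 1.25, so e^(−0.304t) = 0.00705154.
−0.304·t = ln(0.00705154) = -4.9545, so t = 4.9545/0.304 = 16.298.

16.3 days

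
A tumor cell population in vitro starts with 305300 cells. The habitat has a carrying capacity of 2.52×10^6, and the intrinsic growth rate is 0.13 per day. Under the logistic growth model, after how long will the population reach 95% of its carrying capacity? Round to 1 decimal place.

A = (K − N₀)/N₀ = (2.52×10^6 − 305300)/305300 = 7.2542.
Solve 2.52×10^6/(1 + 7.2542·e^(−0.13t)) = 2.394×10^6: 1 + 7.2542·e^(−0.13t) = 1.0526, so e^(−0.13t) = 0.00725535.
−0.13·t = ln(0.00725535) = -4.926, so t = 4.926/0.13 = 37.892.

37.9 days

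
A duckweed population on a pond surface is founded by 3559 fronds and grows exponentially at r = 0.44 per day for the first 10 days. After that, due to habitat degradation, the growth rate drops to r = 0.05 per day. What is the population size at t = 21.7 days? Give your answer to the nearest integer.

520339 fronds

Phase 1: N(10) = 3559·e^(0.44×10) = 3559·e^4.4 = 289884.
Phase 2 runs for 21.7 − 10 = 11.7 days at r = 0.05.
N(21.7) = 289884·e^(0.05×11.7) = 289884·e^0.585 = 520339.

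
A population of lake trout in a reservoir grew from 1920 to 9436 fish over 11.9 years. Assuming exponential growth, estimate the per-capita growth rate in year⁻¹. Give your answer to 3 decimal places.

0.134 per year

From N(t) = N₀·e^(rt): e^(r·11.9) = 9436/1920 = 4.9146.
r·11.9 = ln(4.9146) = 1.5922, so r = 1.5922/11.9 = 0.1338.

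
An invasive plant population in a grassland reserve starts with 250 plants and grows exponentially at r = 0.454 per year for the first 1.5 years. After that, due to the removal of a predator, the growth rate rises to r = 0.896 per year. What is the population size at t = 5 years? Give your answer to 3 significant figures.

11400 plants

Phase 1: N(1.5) = 250·e^(0.454×1.5) = 250·e^0.681 = 493.963.
Phase 2 runs for 5 − 1.5 = 3.5 years at r = 0.896.
N(5) = 493.963·e^(0.896×3.5) = 493.963·e^3.136 = 11366.9.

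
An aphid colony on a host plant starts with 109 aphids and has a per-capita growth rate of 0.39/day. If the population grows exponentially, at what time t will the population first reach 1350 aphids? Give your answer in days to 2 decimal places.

Set N₀·e^(rt) = 1350: e^(0.39·t) = 1350/109 = 12.385.
0.39·t = ln(12.385) = 2.5165, so t = 2.5165/0.39 = 6.4526.

6.45 days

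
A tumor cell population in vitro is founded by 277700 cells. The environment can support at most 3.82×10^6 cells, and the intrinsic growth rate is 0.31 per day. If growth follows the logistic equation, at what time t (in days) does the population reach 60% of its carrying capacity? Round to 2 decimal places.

9.52 days

A = (K − N₀)/N₀ = (3.82×10^6 − 277700)/277700 = 12.756.
Solve 3.82×10^6/(1 + 12.756·e^(−0.31t)) = 2.292×10^6: 1 + 12.756·e^(−0.31t) = 1.6667, so e^(−0.31t) = 0.0522636.
−0.31·t = ln(0.0522636) = -2.9515, so t = 2.9515/0.31 = 9.5208.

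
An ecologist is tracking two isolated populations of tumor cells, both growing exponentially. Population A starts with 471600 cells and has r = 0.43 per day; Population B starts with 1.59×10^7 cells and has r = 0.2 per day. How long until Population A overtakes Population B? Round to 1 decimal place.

15.3 days

Set 471600·e^(0.43t) = 1.59×10^7·e^(0.2t).
e^((0.43 − 0.2)t) = 1.59×10^7/471600 → e^(0.23·t) = 33.715.
0.23·t = ln(33.715) = 3.5179, so t = 3.5179/0.23 = 15.295.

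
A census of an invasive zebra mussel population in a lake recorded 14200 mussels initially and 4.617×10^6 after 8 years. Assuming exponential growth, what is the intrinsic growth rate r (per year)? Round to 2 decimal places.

From N(t) = N₀·e^(rt): e^(r·8) = 4.617×10^6/14200 = 325.14.
r·8 = ln(325.14) = 5.7843, so r = 5.7843/8 = 0.72303.

0.72 per year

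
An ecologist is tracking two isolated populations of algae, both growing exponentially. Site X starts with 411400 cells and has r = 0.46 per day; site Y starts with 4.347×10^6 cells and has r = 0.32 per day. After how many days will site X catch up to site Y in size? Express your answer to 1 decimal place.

16.8 days

Set 411400·e^(0.46t) = 4.347×10^6·e^(0.32t).
e^((0.46 − 0.32)t) = 4.347×10^6/411400 → e^(0.14·t) = 10.566.
0.14·t = ln(10.566) = 2.3577, so t = 2.3577/0.14 = 16.841.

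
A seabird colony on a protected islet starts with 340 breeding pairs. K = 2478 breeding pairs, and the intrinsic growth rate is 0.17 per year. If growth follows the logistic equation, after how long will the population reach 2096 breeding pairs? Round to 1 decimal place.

20.8 years

A = (K − N₀)/N₀ = (2478 − 340)/340 = 6.2882.
Solve 2478/(1 + 6.2882·e^(−0.17t)) = 2096: 1 + 6.2882·e^(−0.17t) = 1.1823, so e^(−0.17t) = 0.028983.
−0.17·t = ln(0.028983) = -3.541, so t = 3.541/0.17 = 20.83.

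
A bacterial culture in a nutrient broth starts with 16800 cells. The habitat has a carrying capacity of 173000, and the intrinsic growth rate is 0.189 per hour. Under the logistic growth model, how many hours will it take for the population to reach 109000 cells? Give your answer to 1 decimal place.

A = (K − N₀)/N₀ = (173000 − 16800)/16800 = 9.2976.
Solve 173000/(1 + 9.2976·e^(−0.189t)) = 109000: 1 + 9.2976·e^(−0.189t) = 1.5872, so e^(−0.189t) = 0.0631512.
−0.189·t = ln(0.0631512) = -2.7622, so t = 2.7622/0.189 = 14.615.

14.6 hours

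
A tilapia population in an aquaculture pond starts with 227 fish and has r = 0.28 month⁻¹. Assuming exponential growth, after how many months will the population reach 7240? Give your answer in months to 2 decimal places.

Set N₀·e^(rt) = 7240: e^(0.28·t) = 7240/227 = 31.894.
0.28·t = ln(31.894) = 3.4624, so t = 3.4624/0.28 = 12.366.

12.37 months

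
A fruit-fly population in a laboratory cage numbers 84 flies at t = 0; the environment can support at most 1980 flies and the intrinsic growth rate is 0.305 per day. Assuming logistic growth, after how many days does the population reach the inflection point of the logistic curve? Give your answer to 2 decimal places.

Logistic growth is fastest at N = K/2 = 990.
A = (K − N₀)/N₀ = 22.571. Set K/(1 + A·e^(−rt)) = K/2 → A·e^(−rt) = 1.
e^(−0.305t) = 1/22.571 = 0.0443038, so t = ln(22.571)/0.305 = 3.1167/0.305 = 10.219.

10.22 days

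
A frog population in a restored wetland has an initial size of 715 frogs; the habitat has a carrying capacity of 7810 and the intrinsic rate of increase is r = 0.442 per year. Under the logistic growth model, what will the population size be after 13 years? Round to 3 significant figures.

7570 frogs

A = (K − N₀)/N₀ = (7810 − 715)/715 = 9.9231.
N(t) = K/(1 + A·e^(−rt)) = 7810/(1 + 9.9231×e^(−0.442×13)).
e^(−5.746) = 0.0031955; denominator = 1 + 9.9231×0.0031955 = 1.0317.
N = 7810/1.0317 = 7569.96.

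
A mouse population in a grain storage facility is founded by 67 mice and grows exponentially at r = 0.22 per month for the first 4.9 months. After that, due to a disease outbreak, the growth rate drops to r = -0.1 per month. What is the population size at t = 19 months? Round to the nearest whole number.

48 mice

Phase 1: N(4.9) = 67·e^(0.22×4.9) = 67·e^1.078 = 196.899.
Phase 2 runs for 19 − 4.9 = 14.1 months at r = -0.1.
N(19) = 196.899·e^(-0.1×14.1) = 196.899·e^-1.41 = 48.0717.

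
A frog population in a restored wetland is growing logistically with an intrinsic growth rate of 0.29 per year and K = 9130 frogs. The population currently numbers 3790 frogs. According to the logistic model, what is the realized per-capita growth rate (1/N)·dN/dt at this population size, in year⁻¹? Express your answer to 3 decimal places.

(1/N)·dN/dt = r(1 − N/K) = 0.29 × (1 − 3790/9130).
= 0.29 × 0.58488 = 0.16962.

0.170 per year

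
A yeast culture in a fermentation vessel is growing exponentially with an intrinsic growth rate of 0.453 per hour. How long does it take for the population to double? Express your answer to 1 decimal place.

1.5 hours

Doubling time t_d = ln(2)/r = 0.6931/0.453 = 1.5301.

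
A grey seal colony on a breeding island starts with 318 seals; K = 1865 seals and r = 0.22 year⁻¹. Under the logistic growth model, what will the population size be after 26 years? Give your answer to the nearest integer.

1836 seals

A = (K − N₀)/N₀ = (1865 − 318)/318 = 4.8648.
N(t) = K/(1 + A·e^(−rt)) = 1865/(1 + 4.8648×e^(−0.22×26)).
e^(−5.72) = 0.0032797; denominator = 1 + 4.8648×0.0032797 = 1.016.
N = 1865/1.016 = 1835.71.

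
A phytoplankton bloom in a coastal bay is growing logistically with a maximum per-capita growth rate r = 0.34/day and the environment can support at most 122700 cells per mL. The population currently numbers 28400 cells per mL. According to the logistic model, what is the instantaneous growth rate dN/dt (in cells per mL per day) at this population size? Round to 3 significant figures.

dN/dt = rN(1 − N/K) = 0.34 × 28400 × (1 − 28400/122700).
1 − 28400/122700 = 0.76854; dN/dt = 0.34 × 28400 × 0.76854 = 7421.

7420 cells per mL per day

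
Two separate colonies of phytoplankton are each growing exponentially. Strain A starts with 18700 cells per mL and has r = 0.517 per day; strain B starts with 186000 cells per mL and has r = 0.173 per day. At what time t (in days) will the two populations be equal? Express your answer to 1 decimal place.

6.7 days

Set 18700·e^(0.517t) = 186000·e^(0.173t).
e^((0.517 − 0.173)t) = 186000/18700 → e^(0.344·t) = 9.9465.
0.344·t = ln(9.9465) = 2.2972, so t = 2.2972/0.344 = 6.678.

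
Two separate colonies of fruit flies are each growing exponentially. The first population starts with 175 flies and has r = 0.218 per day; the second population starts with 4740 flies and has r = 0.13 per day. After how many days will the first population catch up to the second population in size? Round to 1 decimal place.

Set 175·e^(0.218t) = 4740·e^(0.13t).
e^((0.218 − 0.13)t) = 4740/175 → e^(0.088·t) = 27.086.
0.088·t = ln(27.086) = 3.299, so t = 3.299/0.088 = 37.489.

37.5 days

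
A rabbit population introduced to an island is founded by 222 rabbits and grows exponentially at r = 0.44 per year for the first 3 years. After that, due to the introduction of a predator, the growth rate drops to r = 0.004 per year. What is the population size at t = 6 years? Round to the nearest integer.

Phase 1: N(3) = 222·e^(0.44×3) = 222·e^1.32 = 831.04.
Phase 2 runs for 6 − 3 = 3 years at r = 0.004.
N(6) = 831.04·e^(0.004×3) = 831.04·e^0.012 = 841.072.

841 rabbits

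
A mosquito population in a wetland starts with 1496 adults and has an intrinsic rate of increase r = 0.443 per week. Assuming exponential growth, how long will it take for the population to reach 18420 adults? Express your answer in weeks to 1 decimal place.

Set N₀·e^(rt) = 18420: e^(0.443·t) = 18420/1496 = 12.313.
0.443·t = ln(12.313) = 2.5106, so t = 2.5106/0.443 = 5.6674.

5.7 weeks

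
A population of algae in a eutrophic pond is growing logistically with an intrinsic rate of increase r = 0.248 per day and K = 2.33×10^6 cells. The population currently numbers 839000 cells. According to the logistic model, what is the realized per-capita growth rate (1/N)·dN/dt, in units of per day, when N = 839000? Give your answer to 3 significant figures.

(1/N)·dN/dt = r(1 − N/K) = 0.248 × (1 − 839000/2.33×10^6).
= 0.248 × 0.63991 = 0.1587.

0.159 per day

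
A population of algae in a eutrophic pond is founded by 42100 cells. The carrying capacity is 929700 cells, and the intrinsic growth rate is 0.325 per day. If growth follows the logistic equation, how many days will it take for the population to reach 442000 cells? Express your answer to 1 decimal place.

9.1 days

A = (K − N₀)/N₀ = (929700 − 42100)/42100 = 21.083.
Solve 929700/(1 + 21.083·e^(−0.325t)) = 442000: 1 + 21.083·e^(−0.325t) = 2.1034, so e^(−0.325t) = 0.0523354.
−0.325·t = ln(0.0523354) = -2.9501, so t = 2.9501/0.325 = 9.0772.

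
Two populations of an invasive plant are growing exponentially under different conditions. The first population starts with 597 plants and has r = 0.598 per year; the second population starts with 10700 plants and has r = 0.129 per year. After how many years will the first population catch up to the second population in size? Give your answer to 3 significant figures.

6.15 years

Set 597·e^(0.598t) = 10700·e^(0.129t).
e^((0.598 − 0.129)t) = 10700/597 → e^(0.469·t) = 17.923.
0.469·t = ln(17.923) = 2.8861, so t = 2.8861/0.469 = 6.1537.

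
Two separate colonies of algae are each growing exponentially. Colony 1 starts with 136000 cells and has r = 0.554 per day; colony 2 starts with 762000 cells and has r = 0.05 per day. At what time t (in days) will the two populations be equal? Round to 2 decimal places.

3.42 days

Set 136000·e^(0.554t) = 762000·e^(0.05t).
e^((0.554 − 0.05)t) = 762000/136000 → e^(0.504·t) = 5.6029.
0.504·t = ln(5.6029) = 1.7233, so t = 1.7233/0.504 = 3.4192.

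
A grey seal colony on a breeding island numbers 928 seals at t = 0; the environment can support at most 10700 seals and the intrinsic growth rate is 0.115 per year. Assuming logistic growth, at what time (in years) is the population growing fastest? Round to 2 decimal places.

Logistic growth is fastest at N = K/2 = 5350.
A = (K − N₀)/N₀ = 10.53. Set K/(1 + A·e^(−rt)) = K/2 → A·e^(−rt) = 1.
e^(−0.115t) = 1/10.53 = 0.0949652, so t = ln(10.53)/0.115 = 2.3542/0.115 = 20.472.

20.47 years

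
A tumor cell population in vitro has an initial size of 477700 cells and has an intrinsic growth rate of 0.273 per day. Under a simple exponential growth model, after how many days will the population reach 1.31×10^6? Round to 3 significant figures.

3.70 days

Set N₀·e^(rt) = 1.31×10^6: e^(0.273·t) = 1.31×10^6/477700 = 2.7423.
0.273·t = ln(2.7423) = 1.0088, so t = 1.0088/0.273 = 3.6952.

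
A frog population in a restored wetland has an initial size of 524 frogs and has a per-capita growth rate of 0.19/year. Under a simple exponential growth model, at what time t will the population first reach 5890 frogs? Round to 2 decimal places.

12.73 years

Set N₀·e^(rt) = 5890: e^(0.19·t) = 5890/524 = 11.24.
0.19·t = ln(11.24) = 2.4195, so t = 2.4195/0.19 = 12.734.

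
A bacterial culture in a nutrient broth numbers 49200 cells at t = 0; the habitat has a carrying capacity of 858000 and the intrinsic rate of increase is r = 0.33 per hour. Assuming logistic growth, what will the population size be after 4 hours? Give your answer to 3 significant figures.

A = (K − N₀)/N₀ = (858000 − 49200)/49200 = 16.439.
N(t) = K/(1 + A·e^(−rt)) = 858000/(1 + 16.439×e^(−0.33×4)).
e^(−1.32) = 0.26714; denominator = 1 + 16.439×0.26714 = 5.3914.
N = 858000/5.3914 = 159141.

159000 cells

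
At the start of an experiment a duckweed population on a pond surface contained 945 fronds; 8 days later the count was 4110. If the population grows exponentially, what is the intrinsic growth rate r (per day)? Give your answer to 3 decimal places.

0.184 per day

From N(t) = N₀·e^(rt): e^(r·8) = 4110/945 = 4.3492.
r·8 = ln(4.3492) = 1.47, so r = 1.47/8 = 0.18375.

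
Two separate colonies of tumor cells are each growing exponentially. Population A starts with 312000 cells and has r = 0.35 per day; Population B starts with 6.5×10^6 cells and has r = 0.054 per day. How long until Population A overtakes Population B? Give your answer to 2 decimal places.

10.26 days

Set 312000·e^(0.35t) = 6.5×10^6·e^(0.054t).
e^((0.35 − 0.054)t) = 6.5×10^6/312000 → e^(0.296·t) = 20.833.
0.296·t = ln(20.833) = 3.0366, so t = 3.0366/0.296 = 10.259.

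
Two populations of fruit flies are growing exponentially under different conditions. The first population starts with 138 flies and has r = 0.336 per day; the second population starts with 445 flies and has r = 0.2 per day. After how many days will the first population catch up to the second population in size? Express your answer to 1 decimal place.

8.6 days

Set 138·e^(0.336t) = 445·e^(0.2t).
e^((0.336 − 0.2)t) = 445/138 → e^(0.136·t) = 3.2246.
0.136·t = ln(3.2246) = 1.1708, so t = 1.1708/0.136 = 8.609.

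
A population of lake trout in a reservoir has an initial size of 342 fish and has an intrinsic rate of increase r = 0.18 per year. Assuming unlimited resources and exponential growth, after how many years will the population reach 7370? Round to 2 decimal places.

Set N₀·e^(rt) = 7370: e^(0.18·t) = 7370/342 = 21.55.
0.18·t = ln(21.55) = 3.0704, so t = 3.0704/0.18 = 17.058.

17.06 years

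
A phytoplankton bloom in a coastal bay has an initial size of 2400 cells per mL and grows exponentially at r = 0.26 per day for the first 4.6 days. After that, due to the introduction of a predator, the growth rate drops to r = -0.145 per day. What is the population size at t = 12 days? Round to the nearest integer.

2714 cells per mL

Phase 1: N(4.6) = 2400·e^(0.26×4.6) = 2400·e^1.196 = 7936.47.
Phase 2 runs for 12 − 4.6 = 7.4 days at r = -0.145.
N(12) = 7936.47·e^(-0.145×7.4) = 7936.47·e^-1.073 = 2714.12.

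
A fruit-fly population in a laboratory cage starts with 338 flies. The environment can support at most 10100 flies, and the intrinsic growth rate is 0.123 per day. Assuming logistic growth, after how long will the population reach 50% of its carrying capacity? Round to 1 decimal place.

A = (K − N₀)/N₀ = (10100 − 338)/338 = 28.882.
Solve 10100/(1 + 28.882·e^(−0.123t)) = 5050: 1 + 28.882·e^(−0.123t) = 2, so e^(−0.123t) = 0.0346241.
−0.123·t = ln(0.0346241) = -3.3632, so t = 3.3632/0.123 = 27.343.

27.3 days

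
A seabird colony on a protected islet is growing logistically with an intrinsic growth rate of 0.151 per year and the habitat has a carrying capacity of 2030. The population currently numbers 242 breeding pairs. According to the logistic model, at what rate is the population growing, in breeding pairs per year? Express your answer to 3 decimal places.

32.186 breeding pairs per year

dN/dt = rN(1 − N/K) = 0.151 × 242 × (1 − 242/2030).
1 − 242/2030 = 0.88079; dN/dt = 0.151 × 242 × 0.88079 = 32.186.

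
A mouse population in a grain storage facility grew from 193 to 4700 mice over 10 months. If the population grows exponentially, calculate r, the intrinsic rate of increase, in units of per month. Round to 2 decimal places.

From N(t) = N₀·e^(rt): e^(r·10) = 4700/193 = 24.352.
r·10 = ln(24.352) = 3.1926, so r = 3.1926/10 = 0.31926.

0.32 per month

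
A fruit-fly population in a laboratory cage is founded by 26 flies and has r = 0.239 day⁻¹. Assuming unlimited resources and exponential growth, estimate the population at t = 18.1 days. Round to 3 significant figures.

N(t) = N₀·e^(rt) = 26 × e^(0.239×18.1) = 26 × e^4.326.
e^4.326 ≈ 75.634, so N ≈ 26 × 75.634 = 1966.47.

1970 flies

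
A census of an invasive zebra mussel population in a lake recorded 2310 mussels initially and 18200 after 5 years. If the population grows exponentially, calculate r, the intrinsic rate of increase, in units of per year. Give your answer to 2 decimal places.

0.41 per year

From N(t) = N₀·e^(rt): e^(r·5) = 18200/2310 = 7.8788.
r·5 = ln(7.8788) = 2.0642, so r = 2.0642/5 = 0.41283.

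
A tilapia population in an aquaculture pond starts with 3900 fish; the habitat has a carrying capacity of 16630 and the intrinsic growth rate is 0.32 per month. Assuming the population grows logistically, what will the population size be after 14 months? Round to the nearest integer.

16037 fish

A = (K − N₀)/N₀ = (16630 − 3900)/3900 = 3.2641.
N(t) = K/(1 + A·e^(−rt)) = 16630/(1 + 3.2641×e^(−0.32×14)).
e^(−4.48) = 0.011333; denominator = 1 + 3.2641×0.011333 = 1.037.
N = 16630/1.037 = 16036.7.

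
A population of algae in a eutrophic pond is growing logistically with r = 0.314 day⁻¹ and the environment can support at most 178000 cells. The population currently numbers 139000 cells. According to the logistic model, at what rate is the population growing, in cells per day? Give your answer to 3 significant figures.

dN/dt = rN(1 − N/K) = 0.314 × 139000 × (1 − 139000/178000).
1 − 139000/178000 = 0.2191; dN/dt = 0.314 × 139000 × 0.2191 = 9562.9.

9560 cells per day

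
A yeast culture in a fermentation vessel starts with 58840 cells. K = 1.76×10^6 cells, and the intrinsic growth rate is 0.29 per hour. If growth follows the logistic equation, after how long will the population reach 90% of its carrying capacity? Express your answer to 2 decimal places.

19.18 hours

A = (K − N₀)/N₀ = (1.76×10^6 − 58840)/58840 = 28.912.
Solve 1.76×10^6/(1 + 28.912·e^(−0.29t)) = 1.584×10^6: 1 + 28.912·e^(−0.29t) = 1.1111, so e^(−0.29t) = 0.00384313.
−0.29·t = ln(0.00384313) = -5.5615, so t = 5.5615/0.29 = 19.177.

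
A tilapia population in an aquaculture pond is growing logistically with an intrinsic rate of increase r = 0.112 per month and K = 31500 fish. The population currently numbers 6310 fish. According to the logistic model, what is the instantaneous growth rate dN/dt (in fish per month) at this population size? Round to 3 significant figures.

dN/dt = rN(1 − N/K) = 0.112 × 6310 × (1 − 6310/31500).
1 − 6310/31500 = 0.79968; dN/dt = 0.112 × 6310 × 0.79968 = 565.15.

565 fish per month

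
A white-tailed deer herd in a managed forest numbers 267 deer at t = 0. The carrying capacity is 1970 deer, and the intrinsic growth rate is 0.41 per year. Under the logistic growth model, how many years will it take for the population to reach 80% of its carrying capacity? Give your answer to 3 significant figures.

A = (K − N₀)/N₀ = (1970 − 267)/267 = 6.3783.
Solve 1970/(1 + 6.3783·e^(−0.41t)) = 1576: 1 + 6.3783·e^(−0.41t) = 1.25, so e^(−0.41t) = 0.0391955.
−0.41·t = ln(0.0391955) = -3.2392, so t = 3.2392/0.41 = 7.9005.

7.90 years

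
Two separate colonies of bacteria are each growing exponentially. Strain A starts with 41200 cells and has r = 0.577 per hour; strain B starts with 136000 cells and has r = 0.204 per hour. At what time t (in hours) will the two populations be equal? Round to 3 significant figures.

3.20 hours

Set 41200·e^(0.577t) = 136000·e^(0.204t).
e^((0.577 − 0.204)t) = 136000/41200 → e^(0.373·t) = 3.301.
0.373·t = ln(3.301) = 1.1942, so t = 1.1942/0.373 = 3.2017.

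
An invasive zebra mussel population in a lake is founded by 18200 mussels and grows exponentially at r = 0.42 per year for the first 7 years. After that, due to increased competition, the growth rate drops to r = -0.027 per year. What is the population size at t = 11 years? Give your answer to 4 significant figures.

309000 mussels

Phase 1: N(7) = 18200·e^(0.42×7) = 18200·e^2.94 = 344268.
Phase 2 runs for 11 − 7 = 4 years at r = -0.027.
N(11) = 344268·e^(-0.027×4) = 344268·e^-0.108 = 309025.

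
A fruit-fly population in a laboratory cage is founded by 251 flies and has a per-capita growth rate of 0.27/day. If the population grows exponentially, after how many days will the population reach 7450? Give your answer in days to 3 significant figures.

12.6 days

Set N₀·e^(rt) = 7450: e^(0.27·t) = 7450/251 = 29.681.
0.27·t = ln(29.681) = 3.3905, so t = 3.3905/0.27 = 12.557.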